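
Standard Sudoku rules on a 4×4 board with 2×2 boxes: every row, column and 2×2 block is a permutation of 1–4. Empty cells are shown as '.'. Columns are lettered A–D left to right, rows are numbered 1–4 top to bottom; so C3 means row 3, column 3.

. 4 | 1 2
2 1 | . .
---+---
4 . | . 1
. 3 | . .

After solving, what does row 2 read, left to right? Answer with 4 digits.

A1 = 3: row 1 has {1,2,4}; col 1 has {2,4}; box has {1,2,4} → only 3 remains.
B3 = 2: row 3 has {1,4}; col 2 has {1,3,4}; box has {3,4} → only 2 remains.
C3 = 3: row 3 has {1,2,4}; col 3 has {1}; box has {1} → only 3 remains.
A4 = 1: row 4 has {3}; col 1 has {2,3,4}; box has {2,3,4} → only 1 remains.
D4 = 4: row 4 has {1,3}; col 4 has {1,2}; box has {1,3} → only 4 remains.
C2 = 4: row 2 has {1,2}; col 3 has {1,3}; box has {1,2} → only 4 remains.
D2 = 3: row 2 has {1,2,4}; col 4 has {1,2,4}; box has {1,2,4} → only 3 remains.

2143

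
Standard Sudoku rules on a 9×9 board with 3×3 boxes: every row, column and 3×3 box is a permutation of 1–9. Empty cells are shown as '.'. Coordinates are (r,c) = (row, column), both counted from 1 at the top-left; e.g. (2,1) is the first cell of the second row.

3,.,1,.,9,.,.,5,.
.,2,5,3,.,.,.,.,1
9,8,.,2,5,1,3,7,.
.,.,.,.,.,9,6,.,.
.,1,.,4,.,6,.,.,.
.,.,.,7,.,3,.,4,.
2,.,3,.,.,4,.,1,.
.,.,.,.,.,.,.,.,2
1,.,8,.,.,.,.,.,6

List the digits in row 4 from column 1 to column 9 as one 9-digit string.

834519627

(3,9) = 4: row 3 has {1,2,3,5,7,8,9}; col 9 has {1,2,6}; box has {1,3,5,7} → only 4 remains.
(1,9) = 8: row 1 has {1,3,5,9}; col 9 has {1,2,4,6}; box has {1,3,4,5,7} → only 8 remains.
(2,7) = 9: row 2 has {1,2,3,5}; col 7 has {3,6}; box has {1,3,4,5,7,8} → only 9 remains.
(2,8) = 6: row 2 has {1,2,3,5,9}; col 8 has {1,4,5,7}; box has {1,3,4,5,7,8,9} → only 6 remains.
(3,3) = 6: row 3 has {1,2,3,4,5,7,8,9}; col 3 has {1,3,5,8}; box has {1,2,3,5,8,9} → only 6 remains.
(1,4) = 6: row 1 has {1,3,5,8,9}; col 4 has {2,3,4,7}; box has {1,2,3,5,9} → only 6 remains.
(1,6) = 7: row 1 has {1,3,5,6,8,9}; col 6 has {1,3,4,6,9}; box has {1,2,3,5,6,9} → only 7 remains.
(1,7) = 2: row 1 has {1,3,5,6,7,8,9}; col 7 has {3,6,9}; box has {1,3,4,5,6,7,8,9} → only 2 remains.
(2,6) = 8: row 2 has {1,2,3,5,6,9}; col 6 has {1,3,4,6,7,9}; box has {1,2,3,5,6,7,9} → only 8 remains.
(8,6) = 5: row 8 has {2}; col 6 has {1,3,4,6,7,8,9}; box has {4} → only 5 remains.
(9,4) = 9: row 9 has {1,6,8}; col 4 has {2,3,4,6,7}; box has {4,5} → only 9 remains.
(9,6) = 2: row 9 has {1,6,8,9}; col 6 has {1,3,4,5,6,7,8,9}; box has {4,5,9} → only 2 remains.
(9,8) = 3: row 9 has {1,2,6,8,9}; col 8 has {1,4,5,6,7}; box has {1,2,6} → only 3 remains.
(1,2) = 4: row 1 has {1,2,3,5,6,7,8,9}; col 2 has {1,2,8}; box has {1,2,3,5,6,8,9} → only 4 remains.
(2,1) = 7: row 2 has {1,2,3,5,6,8,9}; col 1 has {1,2,3,9}; box has {1,2,3,4,5,6,8,9} → only 7 remains.
(2,5) = 4: row 2 has {1,2,3,5,6,7,8,9}; col 5 has {5,9}; box has {1,2,3,5,6,7,8,9} → only 4 remains.
(7,4) = 8: row 7 has {1,2,3,4}; col 4 has {2,3,4,6,7,9}; box has {2,4,5,9} → only 8 remains.
(8,4) = 1: row 8 has {2,5}; col 4 has {2,3,4,6,7,8,9}; box has {2,4,5,8,9} → only 1 remains.
(9,5) = 7: row 9 has {1,2,3,6,8,9}; col 5 has {4,5,9}; box has {1,2,4,5,8,9} → only 7 remains.
(4,4) = 5: row 4 has {6,9}; col 4 has {1,2,3,4,6,7,8,9}; box has {3,4,6,7,9} → only 5 remains.
(7,5) = 6: row 7 has {1,2,3,4,8}; col 5 has {4,5,7,9}; box has {1,2,4,5,7,8,9} → only 6 remains.
(8,5) = 3: row 8 has {1,2,5}; col 5 has {4,5,6,7,9}; box has {1,2,4,5,6,7,8,9} → only 3 remains.
(9,2) = 5: row 9 has {1,2,3,6,7,8,9}; col 2 has {1,2,4,8}; box has {1,2,3,8} → only 5 remains.
(9,7) = 4: row 9 has {1,2,3,5,6,7,8,9}; col 7 has {2,3,6,9}; box has {1,2,3,6} → only 4 remains.
(4,5) = 1: in row 4, 1 can only go here (every other open cell in that row sees a 1).
(5,9) = 3: in row 5, 3 can only go here (every other open cell in that row sees a 3).
(4,9) = 7: row 4 has {1,5,6,9}; col 9 has {1,2,3,4,6,8}; box has {3,4,6} → only 7 remains.
(4,2) = 3: row 4 has {1,5,6,7,9}; col 2 has {1,2,4,5,8}; box has {1} → only 3 remains.
(5,3) = 7: in row 5, 7 can only go here (every other open cell in that row sees a 7).
(5,8) = 9: in row 5, 9 can only go here (every other open cell in that row sees a 9).
(6,9) = 5: row 6 has {3,4,7}; col 9 has {1,2,3,4,6,7,8}; box has {3,4,6,7,9} → only 5 remains.
(7,9) = 9: row 7 has {1,2,3,4,6,8}; col 9 has {1,2,3,4,5,6,7,8}; box has {1,2,3,4,6} → only 9 remains.
(8,8) = 8: row 8 has {1,2,3,5}; col 8 has {1,3,4,5,6,7,9}; box has {1,2,3,4,6,9} → only 8 remains.
(4,8) = 2: row 4 has {1,3,5,6,7,9}; col 8 has {1,3,4,5,6,7,8,9}; box has {3,4,5,6,7,9} → only 2 remains.
(5,7) = 8: row 5 has {1,3,4,6,7,9}; col 7 has {2,3,4,6,9}; box has {2,3,4,5,6,7,9} → only 8 remains.
(6,7) = 1: row 6 has {3,4,5,7}; col 7 has {2,3,4,6,8,9}; box has {2,3,4,5,6,7,8,9} → only 1 remains.
(7,2) = 7: row 7 has {1,2,3,4,6,8,9}; col 2 has {1,2,3,4,5,8}; box has {1,2,3,5,8} → only 7 remains.
(7,7) = 5: row 7 has {1,2,3,4,6,7,8,9}; col 7 has {1,2,3,4,6,8,9}; box has {1,2,3,4,6,8,9} → only 5 remains.
(8,7) = 7: row 8 has {1,2,3,5,8}; col 7 has {1,2,3,4,5,6,8,9}; box has {1,2,3,4,5,6,8,9} → only 7 remains.
(4,3) = 4: row 4 has {1,2,3,5,6,7,9}; col 3 has {1,3,5,6,7,8}; box has {1,3,7} → only 4 remains.
(5,1) = 5: row 5 has {1,3,4,6,7,8,9}; col 1 has {1,2,3,7,9}; box has {1,3,4,7} → only 5 remains.
(5,5) = 2: row 5 has {1,3,4,5,6,7,8,9}; col 5 has {1,3,4,5,6,7,9}; box has {1,3,4,5,6,7,9} → only 2 remains.
(6,5) = 8: row 6 has {1,3,4,5,7}; col 5 has {1,2,3,4,5,6,7,9}; box has {1,2,3,4,5,6,7,9} → only 8 remains.
(8,3) = 9: row 8 has {1,2,3,5,7,8}; col 3 has {1,3,4,5,6,7,8}; box has {1,2,3,5,7,8} → only 9 remains.
(4,1) = 8: row 4 has {1,2,3,4,5,6,7,9}; col 1 has {1,2,3,5,7,9}; box has {1,3,4,5,7} → only 8 remains.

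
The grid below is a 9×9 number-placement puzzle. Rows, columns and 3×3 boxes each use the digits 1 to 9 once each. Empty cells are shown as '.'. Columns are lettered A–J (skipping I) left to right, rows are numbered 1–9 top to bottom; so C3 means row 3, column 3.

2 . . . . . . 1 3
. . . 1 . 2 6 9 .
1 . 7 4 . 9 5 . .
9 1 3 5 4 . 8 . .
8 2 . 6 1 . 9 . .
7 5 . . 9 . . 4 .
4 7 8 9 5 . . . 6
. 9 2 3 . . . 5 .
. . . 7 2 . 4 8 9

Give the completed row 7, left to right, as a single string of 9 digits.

478951236

D1 = 8: row 1 has {1,2,3}; col 4 has {1,3,4,5,6,7,9}; box has {1,2,4,9} → only 8 remains.
G1 = 7: row 1 has {1,2,3,8}; col 7 has {4,5,6,8,9}; box has {1,3,5,6,9} → only 7 remains.
H3 = 2: row 3 has {1,4,5,7,9}; col 8 has {1,4,5,8,9}; box has {1,3,5,6,7,9} → only 2 remains.
J3 = 8: row 3 has {1,2,4,5,7,9}; col 9 has {3,6,9}; box has {1,2,3,5,6,7,9} → only 8 remains.
F4 = 7: row 4 has {1,3,4,5,8,9}; col 6 has {2,9}; box has {1,4,5,6,9} → only 7 remains.
H4 = 6: row 4 has {1,3,4,5,7,8,9}; col 8 has {1,2,4,5,8,9}; box has {4,8,9} → only 6 remains.
J4 = 2: row 4 has {1,3,4,5,6,7,8,9}; col 9 has {3,6,8,9}; box has {4,6,8,9} → only 2 remains.
C5 = 4: row 5 has {1,2,6,8,9}; col 3 has {2,3,7,8}; box has {1,2,3,5,7,8,9} → only 4 remains.
F5 = 3: row 5 has {1,2,4,6,8,9}; col 6 has {2,7,9}; box has {1,4,5,6,7,9} → only 3 remains.
H5 = 7: row 5 has {1,2,3,4,6,8,9}; col 8 has {1,2,4,5,6,8,9}; box has {2,4,6,8,9} → only 7 remains.
J5 = 5: row 5 has {1,2,3,4,6,7,8,9}; col 9 has {2,3,6,8,9}; box has {2,4,6,7,8,9} → only 5 remains.
C6 = 6: row 6 has {4,5,7,9}; col 3 has {2,3,4,7,8}; box has {1,2,3,4,5,7,8,9} → only 6 remains.
D6 = 2: row 6 has {4,5,6,7,9}; col 4 has {1,3,4,5,6,7,8,9}; box has {1,3,4,5,6,7,9} → only 2 remains.
F6 = 8: row 6 has {2,4,5,6,7,9}; col 6 has {2,3,7,9}; box has {1,2,3,4,5,6,7,9} → only 8 remains.
J6 = 1: row 6 has {2,4,5,6,7,8,9}; col 9 has {2,3,5,6,8,9}; box has {2,4,5,6,7,8,9} → only 1 remains.
F7 = 1: row 7 has {4,5,6,7,8,9}; col 6 has {2,3,7,8,9}; box has {2,3,5,7,9} → only 1 remains.
H7 = 3: row 7 has {1,4,5,6,7,8,9}; col 8 has {1,2,4,5,6,7,8,9}; box has {4,5,6,8,9} → only 3 remains.
A8 = 6: row 8 has {2,3,5,9}; col 1 has {1,2,4,7,8,9}; box has {2,4,7,8,9} → only 6 remains.
E8 = 8: row 8 has {2,3,5,6,9}; col 5 has {1,2,4,5,9}; box has {1,2,3,5,7,9} → only 8 remains.
F8 = 4: row 8 has {2,3,5,6,8,9}; col 6 has {1,2,3,7,8,9}; box has {1,2,3,5,7,8,9} → only 4 remains.
G8 = 1: row 8 has {2,3,4,5,6,8,9}; col 7 has {4,5,6,7,8,9}; box has {3,4,5,6,8,9} → only 1 remains.
J8 = 7: row 8 has {1,2,3,4,5,6,8,9}; col 9 has {1,2,3,5,6,8,9}; box has {1,3,4,5,6,8,9} → only 7 remains.
B9 = 3: row 9 has {2,4,7,8,9}; col 2 has {1,2,5,7,9}; box has {2,4,6,7,8,9} → only 3 remains.
F9 = 6: row 9 has {2,3,4,7,8,9}; col 6 has {1,2,3,4,7,8,9}; box has {1,2,3,4,5,7,8,9} → only 6 remains.
E1 = 6: row 1 has {1,2,3,7,8}; col 5 has {1,2,4,5,8,9}; box has {1,2,4,8,9} → only 6 remains.
F1 = 5: row 1 has {1,2,3,6,7,8}; col 6 has {1,2,3,4,6,7,8,9}; box has {1,2,4,6,8,9} → only 5 remains.
C2 = 5: row 2 has {1,2,6,9}; col 3 has {2,3,4,6,7,8}; box has {1,2,7} → only 5 remains.
J2 = 4: row 2 has {1,2,5,6,9}; col 9 has {1,2,3,5,6,7,8,9}; box has {1,2,3,5,6,7,8,9} → only 4 remains.
B3 = 6: row 3 has {1,2,4,5,7,8,9}; col 2 has {1,2,3,5,7,9}; box has {1,2,5,7} → only 6 remains.
E3 = 3: row 3 has {1,2,4,5,6,7,8,9}; col 5 has {1,2,4,5,6,8,9}; box has {1,2,4,5,6,8,9} → only 3 remains.
G6 = 3: row 6 has {1,2,4,5,6,7,8,9}; col 7 has {1,4,5,6,7,8,9}; box has {1,2,4,5,6,7,8,9} → only 3 remains.
G7 = 2: row 7 has {1,3,4,5,6,7,8,9}; col 7 has {1,3,4,5,6,7,8,9}; box has {1,3,4,5,6,7,8,9} → only 2 remains.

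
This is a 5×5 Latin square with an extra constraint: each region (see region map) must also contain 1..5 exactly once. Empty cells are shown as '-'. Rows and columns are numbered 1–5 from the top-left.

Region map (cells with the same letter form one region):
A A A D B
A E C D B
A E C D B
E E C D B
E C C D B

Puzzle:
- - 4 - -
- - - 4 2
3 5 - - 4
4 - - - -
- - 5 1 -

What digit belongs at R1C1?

R3C4 = 2 (sole candidate).
R5C1 = 2 (sole candidate).
R5C5 = 3 (sole candidate).
R3C3 = 1 (sole candidate).
R5C2 = 4 (sole candidate).
R2C3 = 3 (sole candidate).
R4C3 = 2 (sole candidate).
R2C2 = 1 (sole candidate).
R4C2 = 3 (sole candidate).
R4C4 = 5 (sole candidate).
R4C5 = 1 (sole candidate).
R1C2 = 2 (sole candidate).
R1C4 = 3 (sole candidate).
R1C5 = 5 (sole candidate).
R2C1 = 5 (sole candidate).
R1C1 = 1: row 1 has {2,3,4,5}; col 1 has {2,3,4,5}; region has {2,3,4,5} → only 1 remains.

1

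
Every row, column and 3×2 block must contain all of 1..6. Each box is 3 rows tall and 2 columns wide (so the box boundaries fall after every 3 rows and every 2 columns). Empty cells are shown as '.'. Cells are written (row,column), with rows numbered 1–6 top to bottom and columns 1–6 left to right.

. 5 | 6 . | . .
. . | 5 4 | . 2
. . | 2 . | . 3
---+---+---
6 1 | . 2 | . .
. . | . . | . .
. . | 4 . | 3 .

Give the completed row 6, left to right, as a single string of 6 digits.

(3,4) = 1 (sole candidate).
(4,3) = 3 (sole candidate).
(5,3) = 1 (sole candidate).
(6,2) = 2: row 6 has {3,4}; col 2 has {1,5}; box has {1,6} → only 2 remains.
(1,4) = 3 (sole candidate).
(3,1) = 4 (sole candidate).
(3,2) = 6 (sole candidate).
(3,5) = 5 (sole candidate).
(4,5) = 4 (sole candidate).
(4,6) = 5 (sole candidate).
(5,6) = 6 (sole candidate).
(6,1) = 5: row 6 has {2,3,4}; col 1 has {4,6}; box has {1,2,6} → only 5 remains.
(6,4) = 6: row 6 has {2,3,4,5}; col 4 has {1,2,3,4}; box has {1,2,3,4} → only 6 remains.
(6,6) = 1: row 6 has {2,3,4,5,6}; col 6 has {2,3,5,6}; box has {3,4,5,6} → only 1 remains.

524631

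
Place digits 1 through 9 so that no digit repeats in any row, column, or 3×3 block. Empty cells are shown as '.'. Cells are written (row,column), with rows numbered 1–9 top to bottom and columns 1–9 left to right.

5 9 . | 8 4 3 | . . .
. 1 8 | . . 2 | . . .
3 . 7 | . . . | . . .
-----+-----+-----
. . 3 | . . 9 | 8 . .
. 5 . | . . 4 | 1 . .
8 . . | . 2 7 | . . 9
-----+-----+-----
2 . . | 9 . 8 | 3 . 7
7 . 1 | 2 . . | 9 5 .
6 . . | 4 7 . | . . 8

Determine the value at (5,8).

(2,1) = 4 (sole candidate).
(4,1) = 1 (sole candidate).
(5,1) = 9 (sole candidate).
(7,2) = 4 (sole candidate).
(7,3) = 5 (sole candidate).
(8,6) = 6 (sole candidate).
(8,9) = 4 (sole candidate).
(9,2) = 3 (sole candidate).
(9,3) = 9 (sole candidate).
(9,7) = 2 (sole candidate).
(9,8) = 1 (sole candidate).
(6,2) = 6 (sole candidate).
(6,3) = 4 (sole candidate).
(6,7) = 5 (sole candidate).
(6,8) = 3 (sole candidate).
(7,5) = 1 (sole candidate).
(7,8) = 6 (sole candidate).
(8,2) = 8 (sole candidate).
(8,5) = 3 (sole candidate).
(9,6) = 5 (sole candidate).
(3,2) = 2 (sole candidate).
(3,6) = 1 (sole candidate).
(4,2) = 7 (sole candidate).
(5,3) = 2 (sole candidate).
(5,8) = 7: row 5 has {1,2,4,5,9}; col 8 has {1,3,5,6}; box has {1,3,5,8,9} → only 7 remains.

7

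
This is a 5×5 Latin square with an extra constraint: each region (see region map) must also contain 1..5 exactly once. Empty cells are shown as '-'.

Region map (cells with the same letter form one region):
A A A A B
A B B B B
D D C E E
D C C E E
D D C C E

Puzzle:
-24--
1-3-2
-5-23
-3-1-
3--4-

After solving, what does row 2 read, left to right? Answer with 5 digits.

14352

r1c1 = 5: row 1 has {2,4}; col 1 has {1,3}; region has {1,2,4} → only 5 remains.
r1c4 = 3: row 1 has {2,4,5}; col 4 has {1,2,4}; region has {1,2,4,5} → only 3 remains.
r1c5 = 1: row 1 has {2,3,4,5}; col 5 has {2,3}; region has {2,3} → only 1 remains.
r2c2 = 4: row 2 has {1,2,3}; col 2 has {2,3,5}; region has {1,2,3} → only 4 remains.
r2c4 = 5: row 2 has {1,2,3,4}; col 4 has {1,2,3,4}; region has {1,2,3,4} → only 5 remains.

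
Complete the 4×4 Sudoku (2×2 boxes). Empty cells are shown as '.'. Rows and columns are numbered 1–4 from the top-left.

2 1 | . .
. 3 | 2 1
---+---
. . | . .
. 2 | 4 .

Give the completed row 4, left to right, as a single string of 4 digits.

1243

row 1, column 3 = 3: row 1 has {1,2}; col 3 has {2,4}; box has {1,2} → only 3 remains.
row 1, column 4 = 4: row 1 has {1,2,3}; col 4 has {1}; box has {1,2,3} → only 4 remains.
row 2, column 1 = 4: row 2 has {1,2,3}; col 1 has {2}; box has {1,2,3} → only 4 remains.
row 3, column 2 = 4: row 3 has {}; col 2 has {1,2,3}; box has {2} → only 4 remains.
row 3, column 3 = 1: row 3 has {4}; col 3 has {2,3,4}; box has {4} → only 1 remains.
row 4, column 4 = 3: row 4 has {2,4}; col 4 has {1,4}; box has {1,4} → only 3 remains.
row 3, column 1 = 3: row 3 has {1,4}; col 1 has {2,4}; box has {2,4} → only 3 remains.
row 3, column 4 = 2: row 3 has {1,3,4}; col 4 has {1,3,4}; box has {1,3,4} → only 2 remains.
row 4, column 1 = 1: row 4 has {2,3,4}; col 1 has {2,3,4}; box has {2,3,4} → only 1 remains.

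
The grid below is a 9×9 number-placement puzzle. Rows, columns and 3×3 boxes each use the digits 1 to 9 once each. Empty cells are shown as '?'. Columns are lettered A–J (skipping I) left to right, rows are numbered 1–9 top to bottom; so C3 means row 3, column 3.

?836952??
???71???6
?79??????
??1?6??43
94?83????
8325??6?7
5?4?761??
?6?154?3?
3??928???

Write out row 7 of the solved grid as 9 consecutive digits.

594376128

C2 = 5 (sole candidate).
A4 = 7 (sole candidate).
B4 = 5 (sole candidate).
D4 = 2 (sole candidate).
F4 = 9 (sole candidate).
G4 = 8 (sole candidate).
C5 = 6 (sole candidate).
G5 = 5 (sole candidate).
E6 = 4 (sole candidate).
F6 = 1 (sole candidate).
H6 = 9 (sole candidate).
D7 = 3: row 7 has {1,4,5,6,7}; col 4 has {1,2,5,6,7,8,9}; box has {1,2,4,5,6,7,8,9} → only 3 remains.
A8 = 2 (sole candidate).
B9 = 1 (sole candidate).
C9 = 7 (sole candidate).
G9 = 4 (sole candidate).
J9 = 5 (sole candidate).
A2 = 4 (sole candidate).
B2 = 2 (sole candidate).
F2 = 3 (sole candidate).
G2 = 9 (sole candidate).
H2 = 8 (sole candidate).
D3 = 4 (sole candidate).
E3 = 8 (sole candidate).
F3 = 2 (sole candidate).
G3 = 3 (sole candidate).
J3 = 1 (sole candidate).
F5 = 7 (sole candidate).
J5 = 2 (sole candidate).
B7 = 9: row 7 has {1,3,4,5,6,7}; col 2 has {1,2,3,4,5,6,7,8}; box has {1,2,3,4,5,6,7} → only 9 remains.
H7 = 2: row 7 has {1,3,4,5,6,7,9}; col 8 has {3,4,8,9}; box has {1,3,4,5} → only 2 remains.
J7 = 8: row 7 has {1,2,3,4,5,6,7,9}; col 9 has {1,2,3,5,6,7}; box has {1,2,3,4,5} → only 8 remains.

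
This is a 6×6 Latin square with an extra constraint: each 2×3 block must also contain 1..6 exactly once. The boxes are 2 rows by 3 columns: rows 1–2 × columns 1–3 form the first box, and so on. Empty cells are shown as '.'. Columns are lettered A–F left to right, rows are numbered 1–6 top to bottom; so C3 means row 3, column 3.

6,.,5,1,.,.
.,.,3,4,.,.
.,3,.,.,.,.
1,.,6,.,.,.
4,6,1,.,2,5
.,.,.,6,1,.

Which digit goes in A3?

5

E1 = 3 (sole candidate).
F1 = 2 (sole candidate).
A2 = 2 (sole candidate).
B2 = 1 (sole candidate).
F2 = 6 (sole candidate).
A3 = 5: row 3 has {3}; col 1 has {1,2,4,6}; box has {1,3,6} → only 5 remains.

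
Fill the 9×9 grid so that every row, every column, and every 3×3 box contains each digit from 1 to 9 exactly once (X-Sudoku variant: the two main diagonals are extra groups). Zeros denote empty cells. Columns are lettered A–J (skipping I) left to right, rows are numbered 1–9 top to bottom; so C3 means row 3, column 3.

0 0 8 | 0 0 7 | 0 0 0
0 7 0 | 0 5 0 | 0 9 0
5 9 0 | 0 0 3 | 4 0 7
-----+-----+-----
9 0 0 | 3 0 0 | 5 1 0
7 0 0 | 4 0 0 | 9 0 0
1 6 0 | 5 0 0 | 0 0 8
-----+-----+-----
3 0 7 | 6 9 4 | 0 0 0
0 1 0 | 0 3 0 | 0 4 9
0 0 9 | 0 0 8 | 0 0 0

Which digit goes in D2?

1

H1 = 5: in row 1, 5 can only go here (every other open cell in that row sees a 5).
D1 = 9: in row 1, 9 can only go here (every other open cell in that row sees a 9).
E4 = 7: in row 4, 7 can only go here (every other open cell in that row sees a 7).
E6 = 2: row 6 has {1,5,6,8}; col 5 has {3,5,7,9}; box has {3,4,5,7} → only 2 remains.
F6 = 9: row 6 has {1,2,5,6,8}; col 6 has {3,4,7,8}; box has {2,3,4,5,7}; main diagonal has {3,4,7} → only 9 remains.
E9 = 1: row 9 has {8,9}; col 5 has {2,3,5,7,9}; box has {3,4,6,8,9} → only 1 remains.
F4 = 6: row 4 has {1,3,5,7,9}; col 6 has {3,4,7,8,9}; box has {2,3,4,5,7,9}; anti-diagonal has {1,4,5,7,9} → only 6 remains.
E5 = 8: row 5 has {4,7,9}; col 5 has {1,2,3,5,7,9}; box has {2,3,4,5,6,7,9}; main diagonal has {3,4,7,9}; anti-diagonal has {1,4,5,6,7,9} → only 8 remains.
F5 = 1: row 5 has {4,7,8,9}; col 6 has {3,4,6,7,8,9}; box has {2,3,4,5,6,7,8,9} → only 1 remains.
A9 = 2: row 9 has {1,8,9}; col 1 has {1,3,5,7,9}; box has {1,3,7,9}; anti-diagonal has {1,4,5,6,7,8,9} → only 2 remains.
D9 = 7: row 9 has {1,2,8,9}; col 4 has {3,4,5,6,9}; box has {1,3,4,6,8,9} → only 7 remains.
A1 = 6: row 1 has {5,7,8,9}; col 1 has {1,2,3,5,7,9}; box has {5,7,8,9}; main diagonal has {3,4,7,8,9} → only 6 remains.
E1 = 4: row 1 has {5,6,7,8,9}; col 5 has {1,2,3,5,7,8,9}; box has {3,5,7,9} → only 4 remains.
J1 = 3: row 1 has {4,5,6,7,8,9}; col 9 has {7,8,9}; box has {4,5,7,9}; anti-diagonal has {1,2,4,5,6,7,8,9} → only 3 remains.
A2 = 4: row 2 has {5,7,9}; col 1 has {1,2,3,5,6,7,9}; box has {5,6,7,8,9} → only 4 remains.
F2 = 2: row 2 has {4,5,7,9}; col 6 has {1,3,4,6,7,8,9}; box has {3,4,5,7,9} → only 2 remains.
E3 = 6: row 3 has {3,4,5,7,9}; col 5 has {1,2,3,4,5,7,8,9}; box has {2,3,4,5,7,9} → only 6 remains.
A8 = 8: row 8 has {1,3,4,9}; col 1 has {1,2,3,4,5,6,7,9}; box has {1,2,3,7,9} → only 8 remains.
D8 = 2: row 8 has {1,3,4,8,9}; col 4 has {3,4,5,6,7,9}; box has {1,3,4,6,7,8,9} → only 2 remains.
F8 = 5: row 8 has {1,2,3,4,8,9}; col 6 has {1,2,3,4,6,7,8,9}; box has {1,2,3,4,6,7,8,9} → only 5 remains.
J9 = 5: row 9 has {1,2,7,8,9}; col 9 has {3,7,8,9}; box has {4,9}; main diagonal has {3,4,6,7,8,9} → only 5 remains.
B1 = 2: row 1 has {3,4,5,6,7,8,9}; col 2 has {1,6,7,9}; box has {4,5,6,7,8,9} → only 2 remains.
G1 = 1: row 1 has {2,3,4,5,6,7,8,9}; col 7 has {4,5,9}; box has {3,4,5,7,9} → only 1 remains.
J2 = 6: row 2 has {2,4,5,7,9}; col 9 has {3,5,7,8,9}; box has {1,3,4,5,7,9} → only 6 remains.
C3 = 1: row 3 has {3,4,5,6,7,9}; col 3 has {7,8,9}; box has {2,4,5,6,7,8,9}; main diagonal has {3,4,5,6,7,8,9} → only 1 remains.
D3 = 8: row 3 has {1,3,4,5,6,7,9}; col 4 has {2,3,4,5,6,7,9}; box has {2,3,4,5,6,7,9} → only 8 remains.
H3 = 2: row 3 has {1,3,4,5,6,7,8,9}; col 8 has {1,4,5,9}; box has {1,3,4,5,6,7,9} → only 2 remains.
J5 = 2: row 5 has {1,4,7,8,9}; col 9 has {3,5,6,7,8,9}; box has {1,5,8,9} → only 2 remains.
B7 = 5: row 7 has {3,4,6,7,9}; col 2 has {1,2,6,7,9}; box has {1,2,3,7,8,9} → only 5 remains.
G7 = 2: row 7 has {3,4,5,6,7,9}; col 7 has {1,4,5,9}; box has {4,5,9}; main diagonal has {1,3,4,5,6,7,8,9} → only 2 remains.
H7 = 8: row 7 has {2,3,4,5,6,7,9}; col 8 has {1,2,4,5,9}; box has {2,4,5,9} → only 8 remains.
J7 = 1: row 7 has {2,3,4,5,6,7,8,9}; col 9 has {2,3,5,6,7,8,9}; box has {2,4,5,8,9} → only 1 remains.
C8 = 6: row 8 has {1,2,3,4,5,8,9}; col 3 has {1,7,8,9}; box has {1,2,3,5,7,8,9} → only 6 remains.
G8 = 7: row 8 has {1,2,3,4,5,6,8,9}; col 7 has {1,2,4,5,9}; box has {1,2,4,5,8,9} → only 7 remains.
B9 = 4: row 9 has {1,2,5,7,8,9}; col 2 has {1,2,5,6,7,9}; box has {1,2,3,5,6,7,8,9} → only 4 remains.
C2 = 3: row 2 has {2,4,5,6,7,9}; col 3 has {1,6,7,8,9}; box has {1,2,4,5,6,7,8,9} → only 3 remains.
D2 = 1: row 2 has {2,3,4,5,6,7,9}; col 4 has {2,3,4,5,6,7,8,9}; box has {2,3,4,5,6,7,8,9} → only 1 remains.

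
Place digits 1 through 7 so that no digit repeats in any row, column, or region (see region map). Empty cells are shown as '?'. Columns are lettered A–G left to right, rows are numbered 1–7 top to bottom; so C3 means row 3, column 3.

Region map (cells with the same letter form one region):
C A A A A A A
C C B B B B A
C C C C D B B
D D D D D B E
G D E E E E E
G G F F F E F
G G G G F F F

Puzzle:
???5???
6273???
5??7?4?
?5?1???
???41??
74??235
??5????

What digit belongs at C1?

E2 = 5 (sole candidate).
F2 = 1 (sole candidate).
G2 = 4 (sole candidate).
D6 = 6 (sole candidate).
D7 = 2 (sole candidate).
F7 = 7 (sole candidate).
A5 = 3 (sole candidate).
C6 = 1 (sole candidate).
A7 = 1 (sole candidate).
B7 = 6 (sole candidate).
G7 = 3 (sole candidate).
A1 = 4 (sole candidate).
C3 = 3 (sole candidate).
E3 = 6 (sole candidate).
G3 = 2 (sole candidate).
A4 = 2 (sole candidate).
C4 = 4 (sole candidate).
F4 = 6 (sole candidate).
G4 = 7 (sole candidate).
B5 = 7 (sole candidate).
G5 = 6 (sole candidate).
E7 = 4 (sole candidate).
F1 = 2 (sole candidate).
G1 = 1 (sole candidate).
B3 = 1 (sole candidate).
E4 = 3 (sole candidate).
C5 = 2 (sole candidate).
F5 = 5 (sole candidate).
B1 = 3 (sole candidate).
C1 = 6: row 1 has {1,2,3,4,5}; col 3 has {1,2,3,4,5,7}; region has {1,2,3,4,5} → only 6 remains.

6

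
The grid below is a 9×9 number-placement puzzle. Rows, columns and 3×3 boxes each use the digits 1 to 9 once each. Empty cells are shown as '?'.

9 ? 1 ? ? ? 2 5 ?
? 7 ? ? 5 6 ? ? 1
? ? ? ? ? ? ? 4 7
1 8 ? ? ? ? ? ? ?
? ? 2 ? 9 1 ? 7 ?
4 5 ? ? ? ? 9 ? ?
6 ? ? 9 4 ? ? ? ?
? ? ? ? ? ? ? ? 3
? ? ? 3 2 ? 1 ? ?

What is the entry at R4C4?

5

R5C1 = 3: row 5 has {1,2,7,9}; col 1 has {1,4,6,9}; box has {1,2,4,5,8} → only 3 remains.
R5C2 = 6: row 5 has {1,2,3,7,9}; col 2 has {5,7,8}; box has {1,2,3,4,5,8} → only 6 remains.
R6C3 = 7: row 6 has {4,5,9}; col 3 has {1,2}; box has {1,2,3,4,5,6,8} → only 7 remains.
R4C3 = 9: row 4 has {1,8}; col 3 has {1,2,7}; box has {1,2,3,4,5,6,7,8} → only 9 remains.
R1C9 = 6: in row 1, 6 can only go here (every other open cell in that row sees a 6).
R2C8 = 9: in row 2, 9 can only go here (every other open cell in that row sees a 9).
R3C3 = 6: in row 3, 6 can only go here (every other open cell in that row sees a 6).
R3C6 = 9: in row 3, 9 can only go here (every other open cell in that row sees a 9).
R3C1 = 5: in row 3, 5 can only go here (every other open cell in that row sees a 5).
R6C8 = 1: in row 6, 1 can only go here (every other open cell in that row sees a 1).
R7C2 = 1: in row 7, 1 can only go here (every other open cell in that row sees a 1).
R7C3 = 3: in row 7, 3 can only go here (every other open cell in that row sees a 3).
R2C7 = 3: in row 2, 3 can only go here (every other open cell in that row sees a 3).
R3C7 = 8: row 3 has {4,5,6,7,9}; col 7 has {1,2,3,9}; box has {1,2,3,4,5,6,7,9} → only 8 remains.
R8C2 = 9: in row 8, 9 can only go here (every other open cell in that row sees a 9).
R9C2 = 4: row 9 has {1,2,3}; col 2 has {1,5,6,7,8,9}; box has {1,3,6,9} → only 4 remains.
R1C2 = 3: row 1 has {1,2,5,6,9}; col 2 has {1,4,5,6,7,8,9}; box has {1,5,6,7,9} → only 3 remains.
R3C2 = 2: row 3 has {4,5,6,7,8,9}; col 2 has {1,3,4,5,6,7,8,9}; box has {1,3,5,6,7,9} → only 2 remains.
R3C4 = 1: row 3 has {2,4,5,6,7,8,9}; col 4 has {3,9}; box has {5,6,9} → only 1 remains.
R3C5 = 3: row 3 has {1,2,4,5,6,7,8,9}; col 5 has {2,4,5,9}; box has {1,5,6,9} → only 3 remains.
R2C1 = 8: row 2 has {1,3,5,6,7,9}; col 1 has {1,3,4,5,6,9}; box has {1,2,3,5,6,7,9} → only 8 remains.
R2C3 = 4: row 2 has {1,3,5,6,7,8,9}; col 3 has {1,2,3,6,7,9}; box has {1,2,3,5,6,7,8,9} → only 4 remains.
R2C4 = 2: row 2 has {1,3,4,5,6,7,8,9}; col 4 has {1,3,9}; box has {1,3,5,6,9} → only 2 remains.
R9C1 = 7: row 9 has {1,2,3,4}; col 1 has {1,3,4,5,6,8,9}; box has {1,3,4,6,9} → only 7 remains.
R8C1 = 2: row 8 has {3,9}; col 1 has {1,3,4,5,6,7,8,9}; box has {1,3,4,6,7,9} → only 2 remains.
R6C6 = 3: in row 6, 3 can only go here (every other open cell in that row sees a 3).
R4C8 = 3: in row 4, 3 can only go here (every other open cell in that row sees a 3).
R6C9 = 2: in row 6, 2 can only go here (every other open cell in that row sees a 2).
R4C6 = 2: in row 4, 2 can only go here (every other open cell in that row sees a 2).
R7C8 = 2: in row 7, 2 can only go here (every other open cell in that row sees a 2).
R8C5 = 1: in row 8, 1 can only go here (every other open cell in that row sees a 1).
R8C7 = 4: in row 8, 4 can only go here (every other open cell in that row sees a 4).
R5C7 = 5: row 5 has {1,2,3,6,7,9}; col 7 has {1,2,3,4,8,9}; box has {1,2,3,7,9} → only 5 remains.
R7C7 = 7: row 7 has {1,2,3,4,6,9}; col 7 has {1,2,3,4,5,8,9}; box has {1,2,3,4} → only 7 remains.
R4C7 = 6: row 4 has {1,2,3,8,9}; col 7 has {1,2,3,4,5,7,8,9}; box has {1,2,3,5,7,9} → only 6 remains.
R4C9 = 4: row 4 has {1,2,3,6,8,9}; col 9 has {1,2,3,6,7}; box has {1,2,3,5,6,7,9} → only 4 remains.
R5C9 = 8: row 5 has {1,2,3,5,6,7,9}; col 9 has {1,2,3,4,6,7}; box has {1,2,3,4,5,6,7,9} → only 8 remains.
R7C9 = 5: row 7 has {1,2,3,4,6,7,9}; col 9 has {1,2,3,4,6,7,8}; box has {1,2,3,4,7} → only 5 remains.
R9C9 = 9: row 9 has {1,2,3,4,7}; col 9 has {1,2,3,4,5,6,7,8}; box has {1,2,3,4,5,7} → only 9 remains.
R4C5 = 7: row 4 has {1,2,3,4,6,8,9}; col 5 has {1,2,3,4,5,9}; box has {1,2,3,9} → only 7 remains.
R5C4 = 4: row 5 has {1,2,3,5,6,7,8,9}; col 4 has {1,2,3,9}; box has {1,2,3,7,9} → only 4 remains.
R7C6 = 8: row 7 has {1,2,3,4,5,6,7,9}; col 6 has {1,2,3,6,9}; box has {1,2,3,4,9} → only 8 remains.
R9C6 = 5: row 9 has {1,2,3,4,7,9}; col 6 has {1,2,3,6,8,9}; box has {1,2,3,4,8,9} → only 5 remains.
R1C5 = 8: row 1 has {1,2,3,5,6,9}; col 5 has {1,2,3,4,5,7,9}; box has {1,2,3,5,6,9} → only 8 remains.
R4C4 = 5: row 4 has {1,2,3,4,6,7,8,9}; col 4 has {1,2,3,4,9}; box has {1,2,3,4,7,9} → only 5 remains.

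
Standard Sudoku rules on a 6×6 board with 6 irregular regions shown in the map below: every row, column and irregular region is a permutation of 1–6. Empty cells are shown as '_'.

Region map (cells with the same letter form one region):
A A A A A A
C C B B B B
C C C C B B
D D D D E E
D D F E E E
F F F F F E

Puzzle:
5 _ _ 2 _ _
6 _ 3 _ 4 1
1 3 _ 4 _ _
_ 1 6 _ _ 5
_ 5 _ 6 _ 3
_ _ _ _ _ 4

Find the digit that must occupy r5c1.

r1c6 = 6 (sole candidate).
r2c2 = 2 (sole candidate).
r2c4 = 5 (sole candidate).
r3c3 = 5 (sole candidate).
r3c6 = 2 (sole candidate).
r4c4 = 3 (sole candidate).
r4c5 = 2 (sole candidate).
r5c5 = 1 (sole candidate).
r6c2 = 6 (sole candidate).
r6c4 = 1 (sole candidate).
r1c2 = 4 (sole candidate).
r1c3 = 1 (sole candidate).
r1c5 = 3 (sole candidate).
r3c5 = 6 (sole candidate).
r4c1 = 4 (sole candidate).
r5c1 = 2: row 5 has {1,3,5,6}; col 1 has {1,4,5,6}; region has {1,3,4,5,6} → only 2 remains.

2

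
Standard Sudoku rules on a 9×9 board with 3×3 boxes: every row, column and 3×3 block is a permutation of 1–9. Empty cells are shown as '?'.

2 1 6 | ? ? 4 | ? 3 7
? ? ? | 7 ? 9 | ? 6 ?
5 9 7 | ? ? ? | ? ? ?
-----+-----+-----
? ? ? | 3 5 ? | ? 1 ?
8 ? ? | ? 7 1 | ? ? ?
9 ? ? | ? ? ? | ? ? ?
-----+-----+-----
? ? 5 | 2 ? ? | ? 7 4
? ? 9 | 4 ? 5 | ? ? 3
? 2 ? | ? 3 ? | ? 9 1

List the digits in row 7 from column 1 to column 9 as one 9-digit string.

R1C5 = 8: row 1 has {1,2,3,4,6,7}; col 5 has {3,5,7}; box has {4,7,9} → only 8 remains.
R1C4 = 5: row 1 has {1,2,3,4,6,7,8}; col 4 has {2,3,4,7}; box has {4,7,8,9} → only 5 remains.
R1C7 = 9: row 1 has {1,2,3,4,5,6,7,8}; col 7 has {}; box has {3,6,7} → only 9 remains.
R3C6 = 3: in row 3, 3 can only go here (every other open cell in that row sees a 3).
R4C9 = 9: in row 4, 9 can only go here (every other open cell in that row sees a 9).
R5C4 = 9: in row 5, 9 can only go here (every other open cell in that row sees a 9).
R6C3 = 1: in row 6, 1 can only go here (every other open cell in that row sees a 1).
R7C5 = 9: in row 7, 9 can only go here (every other open cell in that row sees a 9).
R7C1 = 1: in row 7, 1 can only go here (every other open cell in that row sees a 1).
R7C2 = 3: in row 7, 3 can only go here (every other open cell in that row sees a 3).
R6C7 = 3: in row 6, 3 can only go here (every other open cell in that row sees a 3).
R5C3 = 3: in row 5, 3 can only go here (every other open cell in that row sees a 3).
R2C1 = 3: in row 2, 3 can only go here (every other open cell in that row sees a 3).
R6C2 = 7: in row 6, 7 can only go here (every other open cell in that row sees a 7).
R4C7 = 7: in row 4, 7 can only go here (every other open cell in that row sees a 7).
R4C6 = 8: in row 4, 8 can only go here (every other open cell in that row sees an 8).
R6C4 = 6: row 6 has {1,3,7,9}; col 4 has {2,3,4,5,7,9}; box has {1,3,5,7,8,9} → only 6 remains.
R6C6 = 2: row 6 has {1,3,6,7,9}; col 6 has {1,3,4,5,8,9}; box has {1,3,5,6,7,8,9} → only 2 remains.
R7C6 = 6: row 7 has {1,2,3,4,5,7,9}; col 6 has {1,2,3,4,5,8,9}; box has {2,3,4,5,9} → only 6 remains.
R7C7 = 8: row 7 has {1,2,3,4,5,6,7,9}; col 7 has {3,7,9}; box has {1,3,4,7,9} → only 8 remains.

135296874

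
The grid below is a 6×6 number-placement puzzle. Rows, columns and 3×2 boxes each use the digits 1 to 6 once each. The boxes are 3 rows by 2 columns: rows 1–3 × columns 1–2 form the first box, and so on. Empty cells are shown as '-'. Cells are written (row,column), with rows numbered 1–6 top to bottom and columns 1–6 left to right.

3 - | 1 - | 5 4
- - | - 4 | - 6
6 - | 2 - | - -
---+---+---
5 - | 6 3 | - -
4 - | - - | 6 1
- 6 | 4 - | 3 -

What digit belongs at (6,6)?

5

(1,2) = 2: row 1 has {1,3,4,5}; col 2 has {6}; box has {3,6} → only 2 remains.
(1,4) = 6: row 1 has {1,2,3,4,5}; col 4 has {3,4}; box has {1,2,4} → only 6 remains.
(2,1) = 1: row 2 has {4,6}; col 1 has {3,4,5,6}; box has {2,3,6} → only 1 remains.
(2,2) = 5: row 2 has {1,4,6}; col 2 has {2,6}; box has {1,2,3,6} → only 5 remains.
(2,3) = 3: row 2 has {1,4,5,6}; col 3 has {1,2,4,6}; box has {1,2,4,6} → only 3 remains.
(2,5) = 2: row 2 has {1,3,4,5,6}; col 5 has {3,5,6}; box has {4,5,6} → only 2 remains.
(3,2) = 4: row 3 has {2,6}; col 2 has {2,5,6}; box has {1,2,3,5,6} → only 4 remains.
(3,4) = 5: row 3 has {2,4,6}; col 4 has {3,4,6}; box has {1,2,3,4,6} → only 5 remains.
(3,5) = 1: row 3 has {2,4,5,6}; col 5 has {2,3,5,6}; box has {2,4,5,6} → only 1 remains.
(3,6) = 3: row 3 has {1,2,4,5,6}; col 6 has {1,4,6}; box has {1,2,4,5,6} → only 3 remains.
(4,2) = 1: row 4 has {3,5,6}; col 2 has {2,4,5,6}; box has {4,5,6} → only 1 remains.
(4,5) = 4: row 4 has {1,3,5,6}; col 5 has {1,2,3,5,6}; box has {1,3,6} → only 4 remains.
(4,6) = 2: row 4 has {1,3,4,5,6}; col 6 has {1,3,4,6}; box has {1,3,4,6} → only 2 remains.
(5,2) = 3: row 5 has {1,4,6}; col 2 has {1,2,4,5,6}; box has {1,4,5,6} → only 3 remains.
(5,3) = 5: row 5 has {1,3,4,6}; col 3 has {1,2,3,4,6}; box has {3,4,6} → only 5 remains.
(5,4) = 2: row 5 has {1,3,4,5,6}; col 4 has {3,4,5,6}; box has {3,4,5,6} → only 2 remains.
(6,1) = 2: row 6 has {3,4,6}; col 1 has {1,3,4,5,6}; box has {1,3,4,5,6} → only 2 remains.
(6,4) = 1: row 6 has {2,3,4,6}; col 4 has {2,3,4,5,6}; box has {2,3,4,5,6} → only 1 remains.
(6,6) = 5: row 6 has {1,2,3,4,6}; col 6 has {1,2,3,4,6}; box has {1,2,3,4,6} → only 5 remains.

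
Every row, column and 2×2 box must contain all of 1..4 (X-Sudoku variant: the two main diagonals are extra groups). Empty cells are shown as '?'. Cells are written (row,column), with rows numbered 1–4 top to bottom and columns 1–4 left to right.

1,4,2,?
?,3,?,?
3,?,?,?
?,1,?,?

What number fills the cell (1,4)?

3

(1,4) = 3: row 1 has {1,2,4}; col 4 has {}; box has {2}; anti-diagonal has {} → only 3 remains.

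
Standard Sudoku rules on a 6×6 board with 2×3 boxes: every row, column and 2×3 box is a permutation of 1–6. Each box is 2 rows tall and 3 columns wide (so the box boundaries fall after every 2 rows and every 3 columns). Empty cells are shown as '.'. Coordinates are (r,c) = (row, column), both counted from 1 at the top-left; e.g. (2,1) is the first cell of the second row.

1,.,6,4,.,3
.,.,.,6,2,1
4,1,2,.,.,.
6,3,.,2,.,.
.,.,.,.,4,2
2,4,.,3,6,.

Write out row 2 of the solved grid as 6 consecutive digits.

354621

(1,5) = 5: row 1 has {1,3,4,6}; col 5 has {2,4,6}; box has {1,2,3,4,6} → only 5 remains.
(2,2) = 5: row 2 has {1,2,6}; col 2 has {1,3,4}; box has {1,6} → only 5 remains.
(3,4) = 5: row 3 has {1,2,4}; col 4 has {2,3,4,6}; box has {2} → only 5 remains.
(3,5) = 3: row 3 has {1,2,4,5}; col 5 has {2,4,5,6}; box has {2,5} → only 3 remains.
(3,6) = 6: row 3 has {1,2,3,4,5}; col 6 has {1,2,3}; box has {2,3,5} → only 6 remains.
(4,3) = 5: row 4 has {2,3,6}; col 3 has {2,6}; box has {1,2,3,4,6} → only 5 remains.
(4,5) = 1: row 4 has {2,3,5,6}; col 5 has {2,3,4,5,6}; box has {2,3,5,6} → only 1 remains.
(4,6) = 4: row 4 has {1,2,3,5,6}; col 6 has {1,2,3,6}; box has {1,2,3,5,6} → only 4 remains.
(5,2) = 6: row 5 has {2,4}; col 2 has {1,3,4,5}; box has {2,4} → only 6 remains.
(5,4) = 1: row 5 has {2,4,6}; col 4 has {2,3,4,5,6}; box has {2,3,4,6} → only 1 remains.
(6,3) = 1: row 6 has {2,3,4,6}; col 3 has {2,5,6}; box has {2,4,6} → only 1 remains.
(6,6) = 5: row 6 has {1,2,3,4,6}; col 6 has {1,2,3,4,6}; box has {1,2,3,4,6} → only 5 remains.
(1,2) = 2: row 1 has {1,3,4,5,6}; col 2 has {1,3,4,5,6}; box has {1,5,6} → only 2 remains.
(2,1) = 3: row 2 has {1,2,5,6}; col 1 has {1,2,4,6}; box has {1,2,5,6} → only 3 remains.
(2,3) = 4: row 2 has {1,2,3,5,6}; col 3 has {1,2,5,6}; box has {1,2,3,5,6} → only 4 remains.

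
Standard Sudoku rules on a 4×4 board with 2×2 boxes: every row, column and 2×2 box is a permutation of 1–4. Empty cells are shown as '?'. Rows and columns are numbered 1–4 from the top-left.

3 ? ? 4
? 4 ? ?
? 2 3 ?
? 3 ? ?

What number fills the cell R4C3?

R1C2 = 1: row 1 has {3,4}; col 2 has {2,3,4}; box has {3,4} → only 1 remains.
R1C3 = 2: row 1 has {1,3,4}; col 3 has {3}; box has {4} → only 2 remains.
R2C1 = 2: row 2 has {4}; col 1 has {3}; box has {1,3,4} → only 2 remains.
R2C3 = 1: row 2 has {2,4}; col 3 has {2,3}; box has {2,4} → only 1 remains.
R2C4 = 3: row 2 has {1,2,4}; col 4 has {4}; box has {1,2,4} → only 3 remains.
R3C4 = 1: row 3 has {2,3}; col 4 has {3,4}; box has {3} → only 1 remains.
R4C3 = 4: row 4 has {3}; col 3 has {1,2,3}; box has {1,3} → only 4 remains.

4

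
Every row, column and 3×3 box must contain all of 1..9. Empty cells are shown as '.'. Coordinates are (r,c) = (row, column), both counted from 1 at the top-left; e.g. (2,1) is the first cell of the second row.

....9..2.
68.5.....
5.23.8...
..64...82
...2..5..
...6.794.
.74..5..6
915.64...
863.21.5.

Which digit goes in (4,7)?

7

(1,6) = 6: row 1 has {2,9}; col 6 has {1,4,5,7,8}; box has {3,5,8,9} → only 6 remains.
(2,6) = 2: row 2 has {5,6,8}; col 6 has {1,4,5,6,7,8}; box has {3,5,6,8,9} → only 2 remains.
(7,1) = 2: row 7 has {4,5,6,7}; col 1 has {5,6,8,9}; box has {1,3,4,5,6,7,8,9} → only 2 remains.
(1,9) = 5: in row 1, 5 can only go here (every other open cell in that row sees a 5).
(1,7) = 8: in row 1, 8 can only go here (every other open cell in that row sees an 8).
(5,8) = 6: in row 5, 6 can only go here (every other open cell in that row sees a 6).
(3,7) = 6: in row 3, 6 can only go here (every other open cell in that row sees a 6).
(6,2) = 2: in row 6, 2 can only go here (every other open cell in that row sees a 2).
(6,5) = 5: in row 6, 5 can only go here (every other open cell in that row sees a 5).
(4,2) = 5: in row 4, 5 can only go here (every other open cell in that row sees a 5).
(4,6) = 9: in row 4, 9 can only go here (every other open cell in that row sees a 9).
(5,6) = 3: row 5 has {2,5,6}; col 6 has {1,2,4,5,6,7,8,9}; box has {2,4,5,6,7,9} → only 3 remains.
(4,5) = 1: row 4 has {2,4,5,6,8,9}; col 5 has {2,5,6,9}; box has {2,3,4,5,6,7,9} → only 1 remains.
(5,5) = 8: row 5 has {2,3,5,6}; col 5 has {1,2,5,6,9}; box has {1,2,3,4,5,6,7,9} → only 8 remains.
(7,5) = 3: row 7 has {2,4,5,6,7}; col 5 has {1,2,5,6,8,9}; box has {1,2,4,5,6} → only 3 remains.
(7,7) = 1: row 7 has {2,3,4,5,6,7}; col 7 has {5,6,8,9}; box has {5,6} → only 1 remains.
(7,8) = 9: row 7 has {1,2,3,4,5,6,7}; col 8 has {2,4,5,6,8}; box has {1,5,6} → only 9 remains.
(7,4) = 8: row 7 has {1,2,3,4,5,6,7,9}; col 4 has {2,3,4,5,6}; box has {1,2,3,4,5,6} → only 8 remains.
(8,4) = 7: row 8 has {1,4,5,6,9}; col 4 has {2,3,4,5,6,8}; box has {1,2,3,4,5,6,8} → only 7 remains.
(8,8) = 3: row 8 has {1,4,5,6,7,9}; col 8 has {2,4,5,6,8,9}; box has {1,5,6,9} → only 3 remains.
(8,9) = 8: row 8 has {1,3,4,5,6,7,9}; col 9 has {2,5,6}; box has {1,3,5,6,9} → only 8 remains.
(9,4) = 9: row 9 has {1,2,3,5,6,8}; col 4 has {2,3,4,5,6,7,8}; box has {1,2,3,4,5,6,7,8} → only 9 remains.
(1,4) = 1: row 1 has {2,5,6,8,9}; col 4 has {2,3,4,5,6,7,8,9}; box has {2,3,5,6,8,9} → only 1 remains.
(8,7) = 2: row 8 has {1,3,4,5,6,7,8,9}; col 7 has {1,5,6,8,9}; box has {1,3,5,6,8,9} → only 2 remains.
(1,3) = 7: row 1 has {1,2,5,6,8,9}; col 3 has {2,3,4,5,6}; box has {2,5,6,8} → only 7 remains.
(6,3) = 8: in row 6, 8 can only go here (every other open cell in that row sees an 8).
(1,2) = 3: in column 2, 3 can only go here (every other open cell in that column sees a 3).
(1,1) = 4: row 1 has {1,2,3,5,6,7,8,9}; col 1 has {2,5,6,8,9}; box has {2,3,5,6,7,8} → only 4 remains.
(3,2) = 9: row 3 has {2,3,5,6,8}; col 2 has {1,2,3,5,6,7,8}; box has {2,3,4,5,6,7,8} → only 9 remains.
(5,2) = 4: row 5 has {2,3,5,6,8}; col 2 has {1,2,3,5,6,7,8,9}; box has {2,5,6,8} → only 4 remains.
(2,3) = 1: row 2 has {2,5,6,8}; col 3 has {2,3,4,5,6,7,8}; box has {2,3,4,5,6,7,8,9} → only 1 remains.
(2,8) = 7: row 2 has {1,2,5,6,8}; col 8 has {2,3,4,5,6,8,9}; box has {2,5,6,8} → only 7 remains.
(3,8) = 1: row 3 has {2,3,5,6,8,9}; col 8 has {2,3,4,5,6,7,8,9}; box has {2,5,6,7,8} → only 1 remains.
(3,9) = 4: row 3 has {1,2,3,5,6,8,9}; col 9 has {2,5,6,8}; box has {1,2,5,6,7,8} → only 4 remains.
(5,3) = 9: row 5 has {2,3,4,5,6,8}; col 3 has {1,2,3,4,5,6,7,8}; box has {2,4,5,6,8} → only 9 remains.
(9,9) = 7: row 9 has {1,2,3,5,6,8,9}; col 9 has {2,4,5,6,8}; box has {1,2,3,5,6,8,9} → only 7 remains.
(2,5) = 4: row 2 has {1,2,5,6,7,8}; col 5 has {1,2,3,5,6,8,9}; box has {1,2,3,5,6,8,9} → only 4 remains.
(2,7) = 3: row 2 has {1,2,4,5,6,7,8}; col 7 has {1,2,5,6,8,9}; box has {1,2,4,5,6,7,8} → only 3 remains.
(2,9) = 9: row 2 has {1,2,3,4,5,6,7,8}; col 9 has {2,4,5,6,7,8}; box has {1,2,3,4,5,6,7,8} → only 9 remains.
(3,5) = 7: row 3 has {1,2,3,4,5,6,8,9}; col 5 has {1,2,3,4,5,6,8,9}; box has {1,2,3,4,5,6,8,9} → only 7 remains.
(4,7) = 7: row 4 has {1,2,4,5,6,8,9}; col 7 has {1,2,3,5,6,8,9}; box has {2,4,5,6,8,9} → only 7 remains.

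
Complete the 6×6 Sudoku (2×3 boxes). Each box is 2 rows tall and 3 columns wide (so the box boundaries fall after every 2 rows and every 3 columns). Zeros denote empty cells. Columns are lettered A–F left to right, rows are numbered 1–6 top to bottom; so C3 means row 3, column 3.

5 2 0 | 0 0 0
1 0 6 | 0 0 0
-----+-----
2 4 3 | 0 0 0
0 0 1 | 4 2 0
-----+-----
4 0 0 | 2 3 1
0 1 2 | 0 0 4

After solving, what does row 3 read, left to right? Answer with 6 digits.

243165

C1 = 4 (sole candidate).
B2 = 3 (sole candidate).
D2 = 5 (sole candidate).
E2 = 4 (sole candidate).
F2 = 2 (sole candidate).
A4 = 6 (sole candidate).
B4 = 5 (sole candidate).
F4 = 3 (sole candidate).
B5 = 6 (sole candidate).
C5 = 5 (sole candidate).
A6 = 3 (sole candidate).
D6 = 6 (sole candidate).
E6 = 5 (sole candidate).
F1 = 6 (sole candidate).
D3 = 1: row 3 has {2,3,4}; col 4 has {2,4,5,6}; box has {2,3,4} → only 1 remains.
E3 = 6: row 3 has {1,2,3,4}; col 5 has {2,3,4,5}; box has {1,2,3,4} → only 6 remains.
F3 = 5: row 3 has {1,2,3,4,6}; col 6 has {1,2,3,4,6}; box has {1,2,3,4,6} → only 5 remains.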